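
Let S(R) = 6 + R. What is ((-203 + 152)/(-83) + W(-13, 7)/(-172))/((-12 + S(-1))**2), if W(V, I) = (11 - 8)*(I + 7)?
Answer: 2643/349762 ≈ 0.0075566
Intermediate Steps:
W(V, I) = 21 + 3*I (W(V, I) = 3*(7 + I) = 21 + 3*I)
((-203 + 152)/(-83) + W(-13, 7)/(-172))/((-12 + S(-1))**2) = ((-203 + 152)/(-83) + (21 + 3*7)/(-172))/((-12 + (6 - 1))**2) = (-51*(-1/83) + (21 + 21)*(-1/172))/((-12 + 5)**2) = (51/83 + 42*(-1/172))/((-7)**2) = (51/83 - 21/86)/49 = (2643/7138)*(1/49) = 2643/349762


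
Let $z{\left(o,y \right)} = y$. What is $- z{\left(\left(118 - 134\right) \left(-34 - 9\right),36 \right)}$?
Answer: $-36$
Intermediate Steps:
$- z{\left(\left(118 - 134\right) \left(-34 - 9\right),36 \right)} = \left(-1\right) 36 = -36$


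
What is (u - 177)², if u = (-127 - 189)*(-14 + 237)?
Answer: 4990716025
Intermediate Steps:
u = -70468 (u = -316*223 = -70468)
(u - 177)² = (-70468 - 177)² = (-70645)² = 4990716025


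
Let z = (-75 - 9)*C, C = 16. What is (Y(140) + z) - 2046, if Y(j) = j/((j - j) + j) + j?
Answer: -3249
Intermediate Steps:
Y(j) = 1 + j (Y(j) = j/(0 + j) + j = j/j + j = 1 + j)
z = -1344 (z = (-75 - 9)*16 = -84*16 = -1344)
(Y(140) + z) - 2046 = ((1 + 140) - 1344) - 2046 = (141 - 1344) - 2046 = -1203 - 2046 = -3249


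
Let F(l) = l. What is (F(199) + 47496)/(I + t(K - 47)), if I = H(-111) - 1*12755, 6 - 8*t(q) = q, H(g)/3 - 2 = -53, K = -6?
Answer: -76312/20641 ≈ -3.6971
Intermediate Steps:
H(g) = -153 (H(g) = 6 + 3*(-53) = 6 - 159 = -153)
t(q) = 3/4 - q/8
I = -12908 (I = -153 - 1*12755 = -153 - 12755 = -12908)
(F(199) + 47496)/(I + t(K - 47)) = (199 + 47496)/(-12908 + (3/4 - (-6 - 47)/8)) = 47695/(-12908 + (3/4 - 1/8*(-53))) = 47695/(-12908 + (3/4 + 53/8)) = 47695/(-12908 + 59/8) = 47695/(-103205/8) = 47695*(-8/103205) = -76312/20641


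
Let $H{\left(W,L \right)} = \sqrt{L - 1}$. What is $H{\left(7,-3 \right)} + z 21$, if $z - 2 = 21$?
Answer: $483 + 2 i \approx 483.0 + 2.0 i$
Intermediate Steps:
$H{\left(W,L \right)} = \sqrt{-1 + L}$
$z = 23$ ($z = 2 + 21 = 23$)
$H{\left(7,-3 \right)} + z 21 = \sqrt{-1 - 3} + 23 \cdot 21 = \sqrt{-4} + 483 = 2 i + 483 = 483 + 2 i$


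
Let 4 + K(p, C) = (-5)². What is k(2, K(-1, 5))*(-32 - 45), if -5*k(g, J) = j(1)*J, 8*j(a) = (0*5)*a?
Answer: 0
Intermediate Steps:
j(a) = 0 (j(a) = ((0*5)*a)/8 = (0*a)/8 = (⅛)*0 = 0)
K(p, C) = 21 (K(p, C) = -4 + (-5)² = -4 + 25 = 21)
k(g, J) = 0 (k(g, J) = -0*J = -⅕*0 = 0)
k(2, K(-1, 5))*(-32 - 45) = 0*(-32 - 45) = 0*(-77) = 0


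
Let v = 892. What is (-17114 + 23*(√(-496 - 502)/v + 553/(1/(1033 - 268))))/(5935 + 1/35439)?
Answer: 344216207319/210330466 + 815097*I*√998/187614775672 ≈ 1636.5 + 0.00013725*I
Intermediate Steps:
(-17114 + 23*(√(-496 - 502)/v + 553/(1/(1033 - 268))))/(5935 + 1/35439) = (-17114 + 23*(√(-496 - 502)/892 + 553/(1/(1033 - 268))))/(5935 + 1/35439) = (-17114 + 23*(√(-998)*(1/892) + 553/(1/765)))/(5935 + 1/35439) = (-17114 + 23*((I*√998)*(1/892) + 553/(1/765)))/(210330466/35439) = (-17114 + 23*(I*√998/892 + 553*765))*(35439/210330466) = (-17114 + 23*(I*√998/892 + 423045))*(35439/210330466) = (-17114 + 23*(423045 + I*√998/892))*(35439/210330466) = (-17114 + (9730035 + 23*I*√998/892))*(35439/210330466) = (9712921 + 23*I*√998/892)*(35439/210330466) = 344216207319/210330466 + 815097*I*√998/187614775672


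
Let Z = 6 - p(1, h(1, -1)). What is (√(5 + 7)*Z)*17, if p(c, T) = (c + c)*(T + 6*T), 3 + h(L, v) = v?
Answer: 2108*√3 ≈ 3651.2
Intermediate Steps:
h(L, v) = -3 + v
p(c, T) = 14*T*c (p(c, T) = (2*c)*(7*T) = 14*T*c)
Z = 62 (Z = 6 - 14*(-3 - 1) = 6 - 14*(-4) = 6 - 1*(-56) = 6 + 56 = 62)
(√(5 + 7)*Z)*17 = (√(5 + 7)*62)*17 = (√12*62)*17 = ((2*√3)*62)*17 = (124*√3)*17 = 2108*√3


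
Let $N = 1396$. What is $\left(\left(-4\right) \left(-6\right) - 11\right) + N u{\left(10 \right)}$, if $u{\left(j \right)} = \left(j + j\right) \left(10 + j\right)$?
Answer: $558413$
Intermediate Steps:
$u{\left(j \right)} = 2 j \left(10 + j\right)$
$\left(\left(-4\right) \left(-6\right) - 11\right) + N u{\left(10 \right)} = \left(\left(-4\right) \left(-6\right) - 11\right) + 1396 \cdot 2 \cdot 10 \left(10 + 10\right) = \left(24 - 11\right) + 1396 \cdot 2 \cdot 10 \cdot 20 = 13 + 1396 \cdot 400 = 13 + 558400 = 558413$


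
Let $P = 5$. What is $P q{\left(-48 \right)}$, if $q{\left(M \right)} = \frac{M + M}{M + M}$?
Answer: $5$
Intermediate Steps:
$q{\left(M \right)} = 1$ ($q{\left(M \right)} = \frac{2 M}{2 M} = 2 M \frac{1}{2 M} = 1$)
$P q{\left(-48 \right)} = 5 \cdot 1 = 5$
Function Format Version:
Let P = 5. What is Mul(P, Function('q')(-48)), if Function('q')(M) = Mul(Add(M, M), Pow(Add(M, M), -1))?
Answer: 5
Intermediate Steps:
Function('q')(M) = 1 (Function('q')(M) = Mul(Mul(2, M), Pow(Mul(2, M), -1)) = Mul(Mul(2, M), Mul(Rational(1, 2), Pow(M, -1))) = 1)
Mul(P, Function('q')(-48)) = Mul(5, 1) = 5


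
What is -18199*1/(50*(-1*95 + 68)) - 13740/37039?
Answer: 655523761/50002650 ≈ 13.110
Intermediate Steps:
-18199*1/(50*(-1*95 + 68)) - 13740/37039 = -18199*1/(50*(-95 + 68)) - 13740*1/37039 = -18199/(50*(-27)) - 13740/37039 = -18199/(-1350) - 13740/37039 = -18199*(-1/1350) - 13740/37039 = 18199/1350 - 13740/37039 = 655523761/50002650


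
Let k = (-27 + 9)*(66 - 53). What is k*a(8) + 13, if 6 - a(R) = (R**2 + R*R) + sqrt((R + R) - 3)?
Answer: 28561 + 234*sqrt(13) ≈ 29405.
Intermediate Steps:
k = -234 (k = -18*13 = -234)
a(R) = 6 - sqrt(-3 + 2*R) - 2*R**2 (a(R) = 6 - ((R**2 + R*R) + sqrt((R + R) - 3)) = 6 - ((R**2 + R**2) + sqrt(2*R - 3)) = 6 - (2*R**2 + sqrt(-3 + 2*R)) = 6 - (sqrt(-3 + 2*R) + 2*R**2) = 6 + (-sqrt(-3 + 2*R) - 2*R**2) = 6 - sqrt(-3 + 2*R) - 2*R**2)
k*a(8) + 13 = -234*(6 - sqrt(-3 + 2*8) - 2*8**2) + 13 = -234*(6 - sqrt(-3 + 16) - 2*64) + 13 = -234*(6 - sqrt(13) - 128) + 13 = -234*(-122 - sqrt(13)) + 13 = (28548 + 234*sqrt(13)) + 13 = 28561 + 234*sqrt(13)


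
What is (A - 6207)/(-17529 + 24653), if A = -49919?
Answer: -28063/3562 ≈ -7.8784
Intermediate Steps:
(A - 6207)/(-17529 + 24653) = (-49919 - 6207)/(-17529 + 24653) = -56126/7124 = -56126*1/7124 = -28063/3562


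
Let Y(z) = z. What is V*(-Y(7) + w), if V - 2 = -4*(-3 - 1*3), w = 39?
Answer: 832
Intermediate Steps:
V = 26 (V = 2 - 4*(-3 - 1*3) = 2 - 4*(-3 - 3) = 2 - 4*(-6) = 2 + 24 = 26)
V*(-Y(7) + w) = 26*(-1*7 + 39) = 26*(-7 + 39) = 26*32 = 832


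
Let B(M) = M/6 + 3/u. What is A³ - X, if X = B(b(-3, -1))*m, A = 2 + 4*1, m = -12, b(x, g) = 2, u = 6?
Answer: 226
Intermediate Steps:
B(M) = ½ + M/6 (B(M) = M/6 + 3/6 = M*(⅙) + 3*(⅙) = M/6 + ½ = ½ + M/6)
A = 6 (A = 2 + 4 = 6)
X = -10 (X = (½ + (⅙)*2)*(-12) = (½ + ⅓)*(-12) = (⅚)*(-12) = -10)
A³ - X = 6³ - 1*(-10) = 216 + 10 = 226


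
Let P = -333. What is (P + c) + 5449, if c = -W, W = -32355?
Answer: 37471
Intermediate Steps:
c = 32355 (c = -1*(-32355) = 32355)
(P + c) + 5449 = (-333 + 32355) + 5449 = 32022 + 5449 = 37471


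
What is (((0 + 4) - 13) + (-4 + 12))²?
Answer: 1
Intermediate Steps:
(((0 + 4) - 13) + (-4 + 12))² = ((4 - 13) + 8)² = (-9 + 8)² = (-1)² = 1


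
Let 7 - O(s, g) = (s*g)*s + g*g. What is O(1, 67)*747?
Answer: -3398103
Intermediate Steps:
O(s, g) = 7 - g² - g*s² (O(s, g) = 7 - ((s*g)*s + g*g) = 7 - ((g*s)*s + g²) = 7 - (g*s² + g²) = 7 - (g² + g*s²) = 7 + (-g² - g*s²) = 7 - g² - g*s²)
O(1, 67)*747 = (7 - 1*67² - 1*67*1²)*747 = (7 - 1*4489 - 1*67*1)*747 = (7 - 4489 - 67)*747 = -4549*747 = -3398103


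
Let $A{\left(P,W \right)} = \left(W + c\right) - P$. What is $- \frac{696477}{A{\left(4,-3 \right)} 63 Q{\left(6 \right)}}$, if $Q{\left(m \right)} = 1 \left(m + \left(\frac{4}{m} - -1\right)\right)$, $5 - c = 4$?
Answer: $\frac{232159}{966} \approx 240.33$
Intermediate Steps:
$c = 1$ ($c = 5 - 4 = 1$)
$Q{\left(m \right)} = 1 + m + \frac{4}{m}$ ($Q{\left(m \right)} = 1 \left(m + \left(\frac{4}{m} + 1\right)\right) = 1 \left(m + \left(1 + \frac{4}{m}\right)\right) = 1 \left(1 + m + \frac{4}{m}\right) = 1 + m + \frac{4}{m}$)
$A{\left(P,W \right)} = 1 + W - P$ ($A{\left(P,W \right)} = \left(W + 1\right) - P = \left(1 + W\right) - P = 1 + W - P$)
$- \frac{696477}{A{\left(4,-3 \right)} 63 Q{\left(6 \right)}} = - \frac{696477}{\left(1 - 3 - 4\right) 63 \left(1 + 6 + \frac{4}{6}\right)} = - \frac{696477}{\left(1 - 3 - 4\right) 63 \left(1 + 6 + 4 \cdot \frac{1}{6}\right)} = - \frac{696477}{\left(-6\right) 63 \left(1 + 6 + \frac{2}{3}\right)} = - \frac{696477}{\left(-378\right) \frac{23}{3}} = - \frac{696477}{-2898} = \left(-696477\right) \left(- \frac{1}{2898}\right) = \frac{232159}{966}$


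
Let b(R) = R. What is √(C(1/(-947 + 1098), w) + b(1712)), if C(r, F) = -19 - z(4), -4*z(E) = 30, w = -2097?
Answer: √6802/2 ≈ 41.237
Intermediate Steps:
z(E) = -15/2 (z(E) = -¼*30 = -15/2)
C(r, F) = -23/2 (C(r, F) = -19 - 1*(-15/2) = -19 + 15/2 = -23/2)
√(C(1/(-947 + 1098), w) + b(1712)) = √(-23/2 + 1712) = √(3401/2) = √6802/2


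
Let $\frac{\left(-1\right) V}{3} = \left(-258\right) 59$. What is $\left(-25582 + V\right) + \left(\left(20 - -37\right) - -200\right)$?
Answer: $20341$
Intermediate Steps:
$V = 45666$ ($V = - 3 \left(\left(-258\right) 59\right) = \left(-3\right) \left(-15222\right) = 45666$)
$\left(-25582 + V\right) + \left(\left(20 - -37\right) - -200\right) = \left(-25582 + 45666\right) + \left(\left(20 - -37\right) - -200\right) = 20084 + \left(\left(20 + 37\right) + 200\right) = 20084 + \left(57 + 200\right) = 20084 + 257 = 20341$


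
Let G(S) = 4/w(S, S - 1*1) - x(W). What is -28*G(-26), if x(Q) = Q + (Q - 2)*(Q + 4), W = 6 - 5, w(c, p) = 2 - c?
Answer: -116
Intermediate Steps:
W = 1
x(Q) = Q + (-2 + Q)*(4 + Q)
G(S) = 4 + 4/(2 - S) (G(S) = 4/(2 - S) - (-8 + 1² + 3*1) = 4/(2 - S) - (-8 + 1 + 3) = 4/(2 - S) - 1*(-4) = 4/(2 - S) + 4 = 4 + 4/(2 - S))
-28*G(-26) = -112*(-3 - 26)/(-2 - 26) = -112*(-29)/(-28) = -112*(-1)*(-29)/28 = -28*29/7 = -116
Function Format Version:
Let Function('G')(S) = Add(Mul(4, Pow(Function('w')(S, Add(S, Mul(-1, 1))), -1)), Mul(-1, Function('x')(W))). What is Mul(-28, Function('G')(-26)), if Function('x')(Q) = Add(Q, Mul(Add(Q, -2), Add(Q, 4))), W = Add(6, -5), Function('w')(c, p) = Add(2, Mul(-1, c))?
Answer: -116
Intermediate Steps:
W = 1
Function('x')(Q) = Add(Q, Mul(Add(-2, Q), Add(4, Q)))
Function('G')(S) = Add(4, Mul(4, Pow(Add(2, Mul(-1, S)), -1))) (Function('G')(S) = Add(Mul(4, Pow(Add(2, Mul(-1, S)), -1)), Mul(-1, Add(-8, Pow(1, 2), Mul(3, 1)))) = Add(Mul(4, Pow(Add(2, Mul(-1, S)), -1)), Mul(-1, Add(-8, 1, 3))) = Add(Mul(4, Pow(Add(2, Mul(-1, S)), -1)), Mul(-1, -4)) = Add(Mul(4, Pow(Add(2, Mul(-1, S)), -1)), 4) = Add(4, Mul(4, Pow(Add(2, Mul(-1, S)), -1))))
Mul(-28, Function('G')(-26)) = Mul(-28, Mul(4, Pow(Add(-2, -26), -1), Add(-3, -26))) = Mul(-28, Mul(4, Pow(-28, -1), -29)) = Mul(-28, Mul(4, Rational(-1, 28), -29)) = Mul(-28, Rational(29, 7)) = -116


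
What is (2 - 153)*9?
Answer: -1359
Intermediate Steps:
(2 - 153)*9 = -151*9 = -1359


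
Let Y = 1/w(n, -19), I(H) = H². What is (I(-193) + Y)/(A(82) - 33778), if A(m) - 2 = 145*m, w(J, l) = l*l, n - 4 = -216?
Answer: -6723445/3950423 ≈ -1.7020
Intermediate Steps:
n = -212 (n = 4 - 216 = -212)
w(J, l) = l²
A(m) = 2 + 145*m
Y = 1/361 (Y = 1/((-19)²) = 1/361 ≈ 0.0027701)
(I(-193) + Y)/(A(82) - 33778) = ((-193)² + 1/361)/((2 + 145*82) - 33778) = (37249 + 1/361)/((2 + 11890) - 33778) = 13446890/(361*(11892 - 33778)) = (13446890/361)/(-21886) = (13446890/361)*(-1/21886) = -6723445/3950423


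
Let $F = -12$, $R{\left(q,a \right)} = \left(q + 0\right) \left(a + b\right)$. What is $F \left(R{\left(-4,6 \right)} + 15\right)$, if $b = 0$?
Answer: $108$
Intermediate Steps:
$R{\left(q,a \right)} = a q$ ($R{\left(q,a \right)} = \left(q + 0\right) \left(a + 0\right) = q a = a q$)
$F \left(R{\left(-4,6 \right)} + 15\right) = - 12 \left(6 \left(-4\right) + 15\right) = - 12 \left(-24 + 15\right) = \left(-12\right) \left(-9\right) = 108$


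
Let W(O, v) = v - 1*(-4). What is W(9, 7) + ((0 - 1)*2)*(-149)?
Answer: 309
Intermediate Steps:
W(O, v) = 4 + v (W(O, v) = v + 4 = 4 + v)
W(9, 7) + ((0 - 1)*2)*(-149) = (4 + 7) + ((0 - 1)*2)*(-149) = 11 - 1*2*(-149) = 11 - 2*(-149) = 11 + 298 = 309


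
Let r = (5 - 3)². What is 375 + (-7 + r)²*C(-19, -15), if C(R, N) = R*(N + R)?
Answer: 6189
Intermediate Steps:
r = 4 (r = 2² = 4)
375 + (-7 + r)²*C(-19, -15) = 375 + (-7 + 4)²*(-19*(-15 - 19)) = 375 + (-3)²*(-19*(-34)) = 375 + 9*646 = 375 + 5814 = 6189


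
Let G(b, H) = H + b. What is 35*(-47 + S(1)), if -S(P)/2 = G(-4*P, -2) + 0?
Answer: -1225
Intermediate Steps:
S(P) = 4 + 8*P (S(P) = -2*((-2 - 4*P) + 0) = -2*(-2 - 4*P) = 4 + 8*P)
35*(-47 + S(1)) = 35*(-47 + (4 + 8*1)) = 35*(-47 + (4 + 8)) = 35*(-47 + 12) = 35*(-35) = -1225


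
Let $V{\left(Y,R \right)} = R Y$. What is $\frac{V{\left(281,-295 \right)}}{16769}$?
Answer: $- \frac{82895}{16769} \approx -4.9433$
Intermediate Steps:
$\frac{V{\left(281,-295 \right)}}{16769} = \frac{\left(-295\right) 281}{16769} = \left(-82895\right) \frac{1}{16769} = - \frac{82895}{16769}$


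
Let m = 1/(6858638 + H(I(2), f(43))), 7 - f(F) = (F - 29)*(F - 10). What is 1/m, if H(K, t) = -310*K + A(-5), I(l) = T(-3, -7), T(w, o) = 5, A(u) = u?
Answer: 6857083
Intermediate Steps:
I(l) = 5
f(F) = 7 - (-29 + F)*(-10 + F) (f(F) = 7 - (F - 29)*(F - 10) = 7 - (-29 + F)*(-10 + F))
H(K, t) = -5 - 310*K (H(K, t) = -310*K - 5 = -5 - 310*K)
m = 1/6857083 (m = 1/(6858638 + (-5 - 310*5)) = 1/(6858638 + (-5 - 1550)) = 1/(6858638 - 1555) = 1/6857083 ≈ 1.4583e-7)
1/m = 1/(1/6857083) = 6857083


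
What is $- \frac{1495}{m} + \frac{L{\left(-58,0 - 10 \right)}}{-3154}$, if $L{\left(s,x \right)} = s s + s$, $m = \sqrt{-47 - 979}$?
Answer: $- \frac{87}{83} + \frac{1495 i \sqrt{114}}{342} \approx -1.0482 + 46.673 i$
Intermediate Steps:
$m = 3 i \sqrt{114}$ ($m = \sqrt{-1026} = 3 i \sqrt{114} \approx 32.031 i$)
$L{\left(s,x \right)} = s + s^{2}$ ($L{\left(s,x \right)} = s^{2} + s = s + s^{2}$)
$- \frac{1495}{m} + \frac{L{\left(-58,0 - 10 \right)}}{-3154} = - \frac{1495}{3 i \sqrt{114}} + \frac{\left(-58\right) \left(1 - 58\right)}{-3154} = - 1495 \left(- \frac{i \sqrt{114}}{342}\right) + \left(-58\right) \left(-57\right) \left(- \frac{1}{3154}\right) = \frac{1495 i \sqrt{114}}{342} + 3306 \left(- \frac{1}{3154}\right) = \frac{1495 i \sqrt{114}}{342} - \frac{87}{83} = - \frac{87}{83} + \frac{1495 i \sqrt{114}}{342}$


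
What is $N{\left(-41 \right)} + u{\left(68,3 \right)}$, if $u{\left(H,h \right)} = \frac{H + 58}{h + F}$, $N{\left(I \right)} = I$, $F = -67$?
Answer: $- \frac{1375}{32} \approx -42.969$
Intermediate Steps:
$u{\left(H,h \right)} = \frac{58 + H}{-67 + h}$ ($u{\left(H,h \right)} = \frac{H + 58}{h - 67} = \frac{58 + H}{-67 + h}$)
$N{\left(-41 \right)} + u{\left(68,3 \right)} = -41 + \frac{58 + 68}{-67 + 3} = -41 + \frac{1}{-64} \cdot 126 = -41 - \frac{63}{32} = - \frac{1375}{32}$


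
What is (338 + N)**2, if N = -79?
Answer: 67081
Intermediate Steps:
(338 + N)**2 = (338 - 79)**2 = 259**2 = 67081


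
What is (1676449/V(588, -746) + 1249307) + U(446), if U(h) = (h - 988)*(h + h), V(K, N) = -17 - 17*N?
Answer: 9701078044/12665 ≈ 7.6598e+5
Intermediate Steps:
U(h) = 2*h*(-988 + h) (U(h) = (-988 + h)*(2*h) = 2*h*(-988 + h))
(1676449/V(588, -746) + 1249307) + U(446) = (1676449/(-17 - 17*(-746)) + 1249307) + 2*446*(-988 + 446) = (1676449/(-17 + 12682) + 1249307) + 2*446*(-542) = (1676449/12665 + 1249307) - 483464 = 15824149604/12665 - 483464 = 9701078044/12665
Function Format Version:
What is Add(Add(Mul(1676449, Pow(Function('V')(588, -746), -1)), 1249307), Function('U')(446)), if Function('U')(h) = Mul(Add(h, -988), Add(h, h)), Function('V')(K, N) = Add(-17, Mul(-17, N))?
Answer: Rational(9701078044, 12665) ≈ 7.6598e+5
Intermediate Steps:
Function('U')(h) = Mul(2, h, Add(-988, h)) (Function('U')(h) = Mul(Add(-988, h), Mul(2, h)) = Mul(2, h, Add(-988, h)))
Add(Add(Mul(1676449, Pow(Function('V')(588, -746), -1)), 1249307), Function('U')(446)) = Add(Add(Mul(1676449, Pow(Add(-17, Mul(-17, -746)), -1)), 1249307), Mul(2, 446, Add(-988, 446))) = Add(Add(Mul(1676449, Pow(Add(-17, 12682), -1)), 1249307), Mul(2, 446, -542)) = Add(Add(Mul(1676449, Pow(12665, -1)), 1249307), -483464) = Add(Add(Mul(1676449, Rational(1, 12665)), 1249307), -483464) = Add(Add(Rational(1676449, 12665), 1249307), -483464) = Add(Rational(15824149604, 12665), -483464) = Rational(9701078044, 12665)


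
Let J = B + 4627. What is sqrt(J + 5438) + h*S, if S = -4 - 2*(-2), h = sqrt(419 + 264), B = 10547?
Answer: 2*sqrt(5153) ≈ 143.57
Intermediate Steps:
J = 15174 (J = 10547 + 4627 = 15174)
h = sqrt(683) ≈ 26.134
S = 0 (S = -4 + 4 = 0)
sqrt(J + 5438) + h*S = sqrt(15174 + 5438) + sqrt(683)*0 = sqrt(20612) + 0 = 2*sqrt(5153) + 0 = 2*sqrt(5153)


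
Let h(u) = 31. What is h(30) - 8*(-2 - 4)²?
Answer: -257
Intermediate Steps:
h(30) - 8*(-2 - 4)² = 31 - 8*(-2 - 4)² = 31 - 8*(-6)² = 31 - 8*36 = 31 - 1*288 = 31 - 288 = -257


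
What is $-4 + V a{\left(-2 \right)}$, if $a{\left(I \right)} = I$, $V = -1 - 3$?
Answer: $4$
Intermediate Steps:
$V = -4$
$-4 + V a{\left(-2 \right)} = -4 - -8 = -4 + 8 = 4$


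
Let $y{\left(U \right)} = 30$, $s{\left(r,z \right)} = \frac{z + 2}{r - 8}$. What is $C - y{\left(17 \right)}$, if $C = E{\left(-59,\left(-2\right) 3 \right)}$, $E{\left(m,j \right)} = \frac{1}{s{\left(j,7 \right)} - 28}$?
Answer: $- \frac{12044}{401} \approx -30.035$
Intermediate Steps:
$s{\left(r,z \right)} = \frac{2 + z}{-8 + r}$
$E{\left(m,j \right)} = \frac{1}{-28 + \frac{9}{-8 + j}}$ ($E{\left(m,j \right)} = \frac{1}{\frac{2 + 7}{-8 + j} - 28} = \frac{1}{\frac{1}{-8 + j} 9 - 28} = \frac{1}{\frac{9}{-8 + j} - 28} = \frac{1}{-28 + \frac{9}{-8 + j}}$)
$C = - \frac{14}{401}$ ($C = \frac{8 - \left(-2\right) 3}{-233 + 28 \left(\left(-2\right) 3\right)} = \frac{8 - -6}{-233 + 28 \left(-6\right)} = \frac{8 + 6}{-233 - 168} = \frac{1}{-401} \cdot 14 = \left(- \frac{1}{401}\right) 14 = - \frac{14}{401} \approx -0.034913$)
$C - y{\left(17 \right)} = - \frac{14}{401} - 30 = - \frac{12044}{401}$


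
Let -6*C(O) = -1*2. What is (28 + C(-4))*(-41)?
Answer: -3485/3 ≈ -1161.7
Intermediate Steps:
C(O) = ⅓ (C(O) = -(-1)*2/6 = -⅙*(-2) = ⅓)
(28 + C(-4))*(-41) = (28 + ⅓)*(-41) = (85/3)*(-41) = -3485/3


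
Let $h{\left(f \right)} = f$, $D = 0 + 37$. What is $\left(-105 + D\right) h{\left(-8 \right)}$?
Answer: $544$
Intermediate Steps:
$D = 37$
$\left(-105 + D\right) h{\left(-8 \right)} = \left(-105 + 37\right) \left(-8\right) = \left(-68\right) \left(-8\right) = 544$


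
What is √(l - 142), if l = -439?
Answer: I*√581 ≈ 24.104*I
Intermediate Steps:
√(l - 142) = √(-439 - 142) = √(-581) = I*√581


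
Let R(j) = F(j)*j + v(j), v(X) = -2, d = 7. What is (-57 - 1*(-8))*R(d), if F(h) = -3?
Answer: 1127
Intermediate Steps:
R(j) = -2 - 3*j (R(j) = -3*j - 2 = -2 - 3*j)
(-57 - 1*(-8))*R(d) = (-57 - 1*(-8))*(-2 - 3*7) = (-57 + 8)*(-2 - 21) = -49*(-23) = 1127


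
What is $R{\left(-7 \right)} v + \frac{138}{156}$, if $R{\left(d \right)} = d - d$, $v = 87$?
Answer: $\frac{23}{26} \approx 0.88461$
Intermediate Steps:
$R{\left(d \right)} = 0$
$R{\left(-7 \right)} v + \frac{138}{156} = 0 \cdot 87 + \frac{138}{156} = 0 + 138 \cdot \frac{1}{156} = 0 + \frac{23}{26} = \frac{23}{26}$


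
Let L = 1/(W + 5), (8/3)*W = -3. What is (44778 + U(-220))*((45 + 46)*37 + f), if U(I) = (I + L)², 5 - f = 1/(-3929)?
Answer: 1184887583712178/3775769 ≈ 3.1381e+8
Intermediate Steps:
f = 19646/3929 (f = 5 - 1/(-3929) = 5 - 1*(-1/3929) = 5 + 1/3929 = 19646/3929 ≈ 5.0003)
W = -9/8 (W = (3/8)*(-3) = -9/8 ≈ -1.1250)
L = 8/31 (L = 1/(-9/8 + 5) = 1/(31/8) = 8/31 ≈ 0.25806)
U(I) = (8/31 + I)² (U(I) = (I + 8/31)² = (8/31 + I)²)
(44778 + U(-220))*((45 + 46)*37 + f) = (44778 + (8 + 31*(-220))²/961)*((45 + 46)*37 + 19646/3929) = (44778 + (8 - 6820)²/961)*(91*37 + 19646/3929) = (44778 + (1/961)*(-6812)²)*(3367 + 19646/3929) = (44778 + (1/961)*46403344)*(13248589/3929) = (44778 + 46403344/961)*(13248589/3929) = (89435002/961)*(13248589/3929) = 1184887583712178/3775769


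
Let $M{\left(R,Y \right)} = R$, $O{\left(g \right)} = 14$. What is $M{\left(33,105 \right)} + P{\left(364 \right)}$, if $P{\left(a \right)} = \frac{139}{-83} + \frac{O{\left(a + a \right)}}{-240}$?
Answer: $\frac{311419}{9960} \approx 31.267$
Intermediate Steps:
$P{\left(a \right)} = - \frac{17261}{9960}$ ($P{\left(a \right)} = \frac{139}{-83} + \frac{14}{-240} = 139 \left(- \frac{1}{83}\right) + 14 \left(- \frac{1}{240}\right) = - \frac{139}{83} - \frac{7}{120} = - \frac{17261}{9960}$)
$M{\left(33,105 \right)} + P{\left(364 \right)} = 33 - \frac{17261}{9960} = \frac{311419}{9960}$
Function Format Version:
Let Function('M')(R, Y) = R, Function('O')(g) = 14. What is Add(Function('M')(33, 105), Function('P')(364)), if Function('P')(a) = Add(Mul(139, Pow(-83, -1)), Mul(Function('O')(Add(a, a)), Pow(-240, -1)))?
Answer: Rational(311419, 9960) ≈ 31.267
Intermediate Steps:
Function('P')(a) = Rational(-17261, 9960) (Function('P')(a) = Add(Mul(139, Pow(-83, -1)), Mul(14, Pow(-240, -1))) = Add(Mul(139, Rational(-1, 83)), Mul(14, Rational(-1, 240))) = Add(Rational(-139, 83), Rational(-7, 120)) = Rational(-17261, 9960))
Add(Function('M')(33, 105), Function('P')(364)) = Add(33, Rational(-17261, 9960)) = Rational(311419, 9960)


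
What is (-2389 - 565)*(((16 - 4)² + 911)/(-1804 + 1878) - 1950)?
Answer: 211572865/37 ≈ 5.7182e+6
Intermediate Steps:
(-2389 - 565)*(((16 - 4)² + 911)/(-1804 + 1878) - 1950) = -2954*((12² + 911)/74 - 1950) = -2954*((144 + 911)*(1/74) - 1950) = -2954*(1055*(1/74) - 1950) = -2954*(1055/74 - 1950) = -2954*(-143245/74) = 211572865/37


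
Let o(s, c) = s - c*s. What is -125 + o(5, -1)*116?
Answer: 1035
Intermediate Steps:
o(s, c) = s - c*s
-125 + o(5, -1)*116 = -125 + (5*(1 - 1*(-1)))*116 = -125 + (5*(1 + 1))*116 = -125 + (5*2)*116 = -125 + 10*116 = -125 + 1160 = 1035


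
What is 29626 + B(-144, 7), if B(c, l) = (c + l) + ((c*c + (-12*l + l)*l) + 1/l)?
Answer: 347803/7 ≈ 49686.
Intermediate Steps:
B(c, l) = c + l + c² + 1/l - 11*l² (B(c, l) = (c + l) + ((c² + (-11*l)*l) + 1/l) = (c + l) + ((c² - 11*l²) + 1/l) = (c + l) + (c² + 1/l - 11*l²) = c + l + c² + 1/l - 11*l²)
29626 + B(-144, 7) = 29626 + (-144 + 7 + (-144)² + 1/7 - 11*7²) = 29626 + (-144 + 7 + 20736 + ⅐ - 11*49) = 29626 + (-144 + 7 + 20736 + ⅐ - 539) = 29626 + 140421/7 = 347803/7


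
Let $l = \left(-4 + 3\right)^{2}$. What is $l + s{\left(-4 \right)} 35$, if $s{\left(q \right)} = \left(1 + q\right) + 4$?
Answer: $36$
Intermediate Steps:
$s{\left(q \right)} = 5 + q$
$l = 1$ ($l = \left(-1\right)^{2} = 1$)
$l + s{\left(-4 \right)} 35 = 1 + \left(5 - 4\right) 35 = 1 + 1 \cdot 35 = 1 + 35 = 36$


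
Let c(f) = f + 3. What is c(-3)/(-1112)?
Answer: 0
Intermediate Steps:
c(f) = 3 + f
c(-3)/(-1112) = (3 - 3)/(-1112) = 0*(-1/1112) = 0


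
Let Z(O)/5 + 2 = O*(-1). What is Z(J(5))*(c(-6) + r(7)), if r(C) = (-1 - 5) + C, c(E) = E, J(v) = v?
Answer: 175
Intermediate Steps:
Z(O) = -10 - 5*O (Z(O) = -10 + 5*(O*(-1)) = -10 + 5*(-O) = -10 - 5*O)
r(C) = -6 + C
Z(J(5))*(c(-6) + r(7)) = (-10 - 5*5)*(-6 + (-6 + 7)) = (-10 - 25)*(-6 + 1) = -35*(-5) = 175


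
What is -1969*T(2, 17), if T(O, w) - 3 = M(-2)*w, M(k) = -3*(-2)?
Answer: -206745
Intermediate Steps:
M(k) = 6
T(O, w) = 3 + 6*w
-1969*T(2, 17) = -1969*(3 + 6*17) = -1969*(3 + 102) = -1969*105 = -206745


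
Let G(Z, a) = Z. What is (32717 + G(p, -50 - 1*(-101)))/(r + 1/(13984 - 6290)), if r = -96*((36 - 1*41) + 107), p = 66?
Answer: -252232402/75339647 ≈ -3.3479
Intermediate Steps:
r = -9792 (r = -96*((36 - 41) + 107) = -96*(-5 + 107) = -96*102 = -9792)
(32717 + G(p, -50 - 1*(-101)))/(r + 1/(13984 - 6290)) = (32717 + 66)/(-9792 + 1/(13984 - 6290)) = 32783/(-9792 + 1/7694) = 32783/(-75339647/7694) = 32783*(-7694/75339647) = -252232402/75339647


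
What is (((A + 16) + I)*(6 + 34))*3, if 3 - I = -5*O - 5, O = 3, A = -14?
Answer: 3000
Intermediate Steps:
I = 23 (I = 3 - (-5*3 - 5) = 3 - (-15 - 5) = 3 - 1*(-20) = 3 + 20 = 23)
(((A + 16) + I)*(6 + 34))*3 = (((-14 + 16) + 23)*(6 + 34))*3 = ((2 + 23)*40)*3 = (25*40)*3 = 1000*3 = 3000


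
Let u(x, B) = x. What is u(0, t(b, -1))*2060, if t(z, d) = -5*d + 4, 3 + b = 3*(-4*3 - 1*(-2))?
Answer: 0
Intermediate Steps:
b = -33 (b = -3 + 3*(-4*3 - 1*(-2)) = -3 + 3*(-12 + 2) = -3 + 3*(-10) = -3 - 30 = -33)
t(z, d) = 4 - 5*d
u(0, t(b, -1))*2060 = 0*2060 = 0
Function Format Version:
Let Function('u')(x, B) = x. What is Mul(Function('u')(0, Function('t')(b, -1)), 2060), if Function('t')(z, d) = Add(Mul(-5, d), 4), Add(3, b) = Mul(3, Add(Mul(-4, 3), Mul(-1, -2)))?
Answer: 0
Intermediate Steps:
b = -33 (b = Add(-3, Mul(3, Add(Mul(-4, 3), Mul(-1, -2)))) = Add(-3, Mul(3, Add(-12, 2))) = Add(-3, Mul(3, -10)) = Add(-3, -30) = -33)
Function('t')(z, d) = Add(4, Mul(-5, d))
Mul(Function('u')(0, Function('t')(b, -1)), 2060) = Mul(0, 2060) = 0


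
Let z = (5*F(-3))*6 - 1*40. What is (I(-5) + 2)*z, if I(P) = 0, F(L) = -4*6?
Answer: -1520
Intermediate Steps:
F(L) = -24
z = -760 (z = (5*(-24))*6 - 1*40 = -120*6 - 40 = -720 - 40 = -760)
(I(-5) + 2)*z = (0 + 2)*(-760) = 2*(-760) = -1520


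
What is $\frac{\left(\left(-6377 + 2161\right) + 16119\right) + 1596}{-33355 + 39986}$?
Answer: $\frac{13499}{6631} \approx 2.0357$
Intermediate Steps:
$\frac{\left(\left(-6377 + 2161\right) + 16119\right) + 1596}{-33355 + 39986} = \frac{\left(-4216 + 16119\right) + 1596}{6631} = \left(11903 + 1596\right) \frac{1}{6631} = 13499 \cdot \frac{1}{6631} = \frac{13499}{6631}$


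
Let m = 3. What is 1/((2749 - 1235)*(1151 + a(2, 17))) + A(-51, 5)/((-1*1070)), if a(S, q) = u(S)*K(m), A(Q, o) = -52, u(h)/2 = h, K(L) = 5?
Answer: 46095779/948498290 ≈ 0.048599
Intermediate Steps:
u(h) = 2*h
a(S, q) = 10*S (a(S, q) = (2*S)*5 = 10*S)
1/((2749 - 1235)*(1151 + a(2, 17))) + A(-51, 5)/((-1*1070)) = 1/((2749 - 1235)*(1151 + 10*2)) - 52/((-1*1070)) = 1/(1514*(1151 + 20)) - 52/(-1070) = (1/1514)/1171 - 52*(-1/1070) = (1/1514)*(1/1171) + 26/535 = 1/1772894 + 26/535 = 46095779/948498290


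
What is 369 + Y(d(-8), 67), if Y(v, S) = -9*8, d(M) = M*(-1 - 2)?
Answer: 297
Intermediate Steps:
d(M) = -3*M (d(M) = M*(-3) = -3*M)
Y(v, S) = -72
369 + Y(d(-8), 67) = 369 - 72 = 297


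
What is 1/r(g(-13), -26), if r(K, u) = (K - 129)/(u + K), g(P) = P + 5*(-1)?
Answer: 44/147 ≈ 0.29932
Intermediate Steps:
g(P) = -5 + P (g(P) = P - 5 = -5 + P)
r(K, u) = (-129 + K)/(K + u)
1/r(g(-13), -26) = 1/((-129 + (-5 - 13))/((-5 - 13) - 26)) = 1/((-129 - 18)/(-18 - 26)) = 1/(-147/(-44)) = 1/(-1/44*(-147)) = 1/(147/44) = 44/147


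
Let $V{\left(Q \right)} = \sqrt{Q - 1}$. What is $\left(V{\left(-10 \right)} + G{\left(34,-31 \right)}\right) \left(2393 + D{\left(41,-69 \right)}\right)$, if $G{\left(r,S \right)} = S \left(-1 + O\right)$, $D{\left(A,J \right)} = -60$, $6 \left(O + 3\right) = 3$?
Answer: $\frac{506261}{2} + 2333 i \sqrt{11} \approx 2.5313 \cdot 10^{5} + 7737.7 i$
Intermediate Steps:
$O = - \frac{5}{2}$ ($O = -3 + \frac{1}{6} \cdot 3 = -3 + \frac{1}{2} = - \frac{5}{2} \approx -2.5$)
$V{\left(Q \right)} = \sqrt{-1 + Q}$
$G{\left(r,S \right)} = - \frac{7 S}{2}$ ($G{\left(r,S \right)} = S \left(-1 - \frac{5}{2}\right) = S \left(- \frac{7}{2}\right) = - \frac{7 S}{2}$)
$\left(V{\left(-10 \right)} + G{\left(34,-31 \right)}\right) \left(2393 + D{\left(41,-69 \right)}\right) = \left(\sqrt{-1 - 10} - - \frac{217}{2}\right) \left(2393 - 60\right) = \left(\sqrt{-11} + \frac{217}{2}\right) 2333 = \left(i \sqrt{11} + \frac{217}{2}\right) 2333 = \left(\frac{217}{2} + i \sqrt{11}\right) 2333 = \frac{506261}{2} + 2333 i \sqrt{11}$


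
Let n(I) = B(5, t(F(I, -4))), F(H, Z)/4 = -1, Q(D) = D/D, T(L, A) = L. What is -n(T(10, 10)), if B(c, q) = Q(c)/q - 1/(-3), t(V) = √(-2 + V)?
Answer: -⅓ + I*√6/6 ≈ -0.33333 + 0.40825*I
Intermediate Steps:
Q(D) = 1
F(H, Z) = -4 (F(H, Z) = 4*(-1) = -4)
B(c, q) = ⅓ + 1/q (B(c, q) = 1/q - 1/(-3) = 1/q - 1*(-⅓) = 1/q + ⅓ = ⅓ + 1/q)
n(I) = -I*√6*(3 + I*√6)/18 (n(I) = (3 + √(-2 - 4))/(3*(√(-2 - 4))) = (3 + √(-6))/(3*(√(-6))) = (3 + I*√6)/(3*((I*√6))) = (-I*√6/6)*(3 + I*√6)/3 = -I*√6*(3 + I*√6)/18)
-n(T(10, 10)) = -(⅓ - I*√6/6) = -⅓ + I*√6/6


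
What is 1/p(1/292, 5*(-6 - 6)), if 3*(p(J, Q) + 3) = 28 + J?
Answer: 876/5549 ≈ 0.15787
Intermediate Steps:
p(J, Q) = 19/3 + J/3 (p(J, Q) = -3 + (28 + J)/3 = -3 + (28/3 + J/3) = 19/3 + J/3)
1/p(1/292, 5*(-6 - 6)) = 1/(19/3 + (⅓)/292) = 1/(19/3 + (⅓)*(1/292)) = 1/(19/3 + 1/876) = 1/(5549/876) = 876/5549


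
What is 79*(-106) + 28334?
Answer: 19960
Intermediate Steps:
79*(-106) + 28334 = -8374 + 28334 = 19960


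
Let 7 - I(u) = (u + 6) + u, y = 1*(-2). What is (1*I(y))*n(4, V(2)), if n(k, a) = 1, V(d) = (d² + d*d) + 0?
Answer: 5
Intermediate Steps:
V(d) = 2*d² (V(d) = (d² + d²) + 0 = 2*d² + 0 = 2*d²)
y = -2
I(u) = 1 - 2*u (I(u) = 7 - ((u + 6) + u) = 7 - ((6 + u) + u) = 7 - (6 + 2*u) = 7 + (-6 - 2*u) = 1 - 2*u)
(1*I(y))*n(4, V(2)) = (1*(1 - 2*(-2)))*1 = (1*(1 + 4))*1 = (1*5)*1 = 5*1 = 5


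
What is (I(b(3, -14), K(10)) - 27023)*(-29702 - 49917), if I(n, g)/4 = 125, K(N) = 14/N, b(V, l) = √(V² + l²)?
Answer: 2111734737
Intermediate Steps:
I(n, g) = 500 (I(n, g) = 4*125 = 500)
(I(b(3, -14), K(10)) - 27023)*(-29702 - 49917) = (500 - 27023)*(-29702 - 49917) = -26523*(-79619) = 2111734737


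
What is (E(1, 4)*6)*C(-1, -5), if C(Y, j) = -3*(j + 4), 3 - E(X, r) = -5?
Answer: 144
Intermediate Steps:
E(X, r) = 8 (E(X, r) = 3 - 1*(-5) = 3 + 5 = 8)
C(Y, j) = -12 - 3*j (C(Y, j) = -3*(4 + j) = -12 - 3*j)
(E(1, 4)*6)*C(-1, -5) = (8*6)*(-12 - 3*(-5)) = 48*(-12 + 15) = 48*3 = 144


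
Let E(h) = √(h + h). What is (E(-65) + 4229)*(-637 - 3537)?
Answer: -17651846 - 4174*I*√130 ≈ -1.7652e+7 - 47591.0*I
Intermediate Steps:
E(h) = √2*√h (E(h) = √(2*h) = √2*√h)
(E(-65) + 4229)*(-637 - 3537) = (√2*√(-65) + 4229)*(-637 - 3537) = (√2*(I*√65) + 4229)*(-4174) = (I*√130 + 4229)*(-4174) = (4229 + I*√130)*(-4174) = -17651846 - 4174*I*√130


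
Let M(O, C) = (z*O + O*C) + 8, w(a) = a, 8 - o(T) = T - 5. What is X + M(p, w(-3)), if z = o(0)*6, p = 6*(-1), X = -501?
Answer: -943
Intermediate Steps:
o(T) = 13 - T (o(T) = 8 - (T - 5) = 8 - (-5 + T) = 8 + (5 - T) = 13 - T)
p = -6
z = 78 (z = (13 - 1*0)*6 = (13 + 0)*6 = 13*6 = 78)
M(O, C) = 8 + 78*O + C*O (M(O, C) = (78*O + O*C) + 8 = (78*O + C*O) + 8 = 8 + 78*O + C*O)
X + M(p, w(-3)) = -501 + (8 + 78*(-6) - 3*(-6)) = -501 + (8 - 468 + 18) = -501 - 442 = -943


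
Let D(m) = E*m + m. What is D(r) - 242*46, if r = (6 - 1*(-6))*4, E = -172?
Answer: -19340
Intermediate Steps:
r = 48 (r = (6 + 6)*4 = 12*4 = 48)
D(m) = -171*m (D(m) = -172*m + m = -171*m)
D(r) - 242*46 = -171*48 - 242*46 = -8208 - 1*11132 = -8208 - 11132 = -19340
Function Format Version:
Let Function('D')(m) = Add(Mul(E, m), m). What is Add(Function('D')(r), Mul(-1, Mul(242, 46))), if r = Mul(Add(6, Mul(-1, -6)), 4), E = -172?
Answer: -19340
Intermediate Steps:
r = 48 (r = Mul(Add(6, 6), 4) = Mul(12, 4) = 48)
Function('D')(m) = Mul(-171, m) (Function('D')(m) = Add(Mul(-172, m), m) = Mul(-171, m))
Add(Function('D')(r), Mul(-1, Mul(242, 46))) = Add(Mul(-171, 48), Mul(-1, Mul(242, 46))) = Add(-8208, Mul(-1, 11132)) = Add(-8208, -11132) = -19340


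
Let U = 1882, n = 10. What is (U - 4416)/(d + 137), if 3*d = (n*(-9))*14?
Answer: 2534/283 ≈ 8.9541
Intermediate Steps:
d = -420 (d = ((10*(-9))*14)/3 = (-90*14)/3 = (1/3)*(-1260) = -420)
(U - 4416)/(d + 137) = (1882 - 4416)/(-420 + 137) = -2534/(-283) = -2534*(-1/283) = 2534/283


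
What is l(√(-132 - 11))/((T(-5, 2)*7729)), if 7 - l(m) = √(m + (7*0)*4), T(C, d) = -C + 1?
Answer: 7/46374 - 143^(¼)*√I/46374 ≈ 9.8218e-5 - 5.2728e-5*I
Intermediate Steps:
T(C, d) = 1 - C
l(m) = 7 - √m (l(m) = 7 - √(m + (7*0)*4) = 7 - √(m + 0*4) = 7 - √(m + 0) = 7 - √m)
l(√(-132 - 11))/((T(-5, 2)*7729)) = (7 - √(√(-132 - 11)))/(((1 - 1*(-5))*7729)) = (7 - √(√(-143)))/(((1 + 5)*7729)) = (7 - √(I*√143))/((6*7729)) = (7 - 143^(¼)*√I)/46374 = (7 - 143^(¼)*√I)*(1/46374) = 7/46374 - 143^(¼)*√I/46374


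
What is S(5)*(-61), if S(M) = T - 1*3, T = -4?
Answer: 427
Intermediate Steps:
S(M) = -7 (S(M) = -4 - 1*3 = -4 - 3 = -7)
S(5)*(-61) = -7*(-61) = 427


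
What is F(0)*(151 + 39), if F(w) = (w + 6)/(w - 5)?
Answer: -228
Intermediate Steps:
F(w) = (6 + w)/(-5 + w)
F(0)*(151 + 39) = ((6 + 0)/(-5 + 0))*(151 + 39) = (6/(-5))*190 = -1/5*6*190 = -6/5*190 = -228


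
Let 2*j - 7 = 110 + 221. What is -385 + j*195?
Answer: 32570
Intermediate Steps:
j = 169 (j = 7/2 + (110 + 221)/2 = 7/2 + (1/2)*331 = 7/2 + 331/2 = 169)
-385 + j*195 = -385 + 169*195 = -385 + 32955 = 32570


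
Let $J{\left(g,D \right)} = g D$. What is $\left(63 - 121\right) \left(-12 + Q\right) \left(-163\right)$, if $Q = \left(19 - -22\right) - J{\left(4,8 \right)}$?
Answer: $-28362$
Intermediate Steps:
$J{\left(g,D \right)} = D g$
$Q = 9$ ($Q = \left(19 - -22\right) - 8 \cdot 4 = \left(19 + 22\right) - 32 = 41 - 32 = 9$)
$\left(63 - 121\right) \left(-12 + Q\right) \left(-163\right) = \left(63 - 121\right) \left(-12 + 9\right) \left(-163\right) = \left(-58\right) \left(-3\right) \left(-163\right) = 174 \left(-163\right) = -28362$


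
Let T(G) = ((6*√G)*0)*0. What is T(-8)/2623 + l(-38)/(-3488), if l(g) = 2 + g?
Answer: 9/872 ≈ 0.010321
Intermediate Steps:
T(G) = 0 (T(G) = 0*0 = 0)
T(-8)/2623 + l(-38)/(-3488) = 0/2623 + (2 - 38)/(-3488) = 0*(1/2623) - 36*(-1/3488) = 0 + 9/872 = 9/872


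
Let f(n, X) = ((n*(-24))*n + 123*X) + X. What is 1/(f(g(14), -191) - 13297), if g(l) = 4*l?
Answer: -1/112245 ≈ -8.9091e-6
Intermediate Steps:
f(n, X) = -24*n² + 124*X (f(n, X) = ((-24*n)*n + 123*X) + X = (-24*n² + 123*X) + X = -24*n² + 124*X)
1/(f(g(14), -191) - 13297) = 1/((-24*(4*14)² + 124*(-191)) - 13297) = 1/((-24*56² - 23684) - 13297) = 1/((-24*3136 - 23684) - 13297) = 1/((-75264 - 23684) - 13297) = 1/(-98948 - 13297) = 1/(-112245) = -1/112245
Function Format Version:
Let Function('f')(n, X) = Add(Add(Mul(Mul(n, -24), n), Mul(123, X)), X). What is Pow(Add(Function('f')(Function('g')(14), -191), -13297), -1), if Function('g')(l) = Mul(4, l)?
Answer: Rational(-1, 112245) ≈ -8.9091e-6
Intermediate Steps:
Function('f')(n, X) = Add(Mul(-24, Pow(n, 2)), Mul(124, X)) (Function('f')(n, X) = Add(Add(Mul(Mul(-24, n), n), Mul(123, X)), X) = Add(Add(Mul(-24, Pow(n, 2)), Mul(123, X)), X) = Add(Mul(-24, Pow(n, 2)), Mul(124, X)))
Pow(Add(Function('f')(Function('g')(14), -191), -13297), -1) = Pow(Add(Add(Mul(-24, Pow(Mul(4, 14), 2)), Mul(124, -191)), -13297), -1) = Pow(Add(Add(Mul(-24, Pow(56, 2)), -23684), -13297), -1) = Pow(Add(Add(Mul(-24, 3136), -23684), -13297), -1) = Pow(Add(Add(-75264, -23684), -13297), -1) = Pow(Add(-98948, -13297), -1) = Pow(-112245, -1) = Rational(-1, 112245)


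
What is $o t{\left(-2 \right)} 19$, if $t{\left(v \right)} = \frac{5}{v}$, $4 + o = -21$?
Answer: $\frac{2375}{2} \approx 1187.5$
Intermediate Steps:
$o = -25$ ($o = -4 - 21 = -25$)
$o t{\left(-2 \right)} 19 = - 25 \frac{5}{-2} \cdot 19 = - 25 \cdot 5 \left(- \frac{1}{2}\right) 19 = \left(-25\right) \left(- \frac{5}{2}\right) 19 = \frac{125}{2} \cdot 19 = \frac{2375}{2}$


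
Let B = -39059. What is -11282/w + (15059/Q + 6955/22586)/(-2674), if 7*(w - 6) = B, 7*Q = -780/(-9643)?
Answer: -446028068031323989/919007821051320 ≈ -485.34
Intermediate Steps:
Q = 780/67501 (Q = (-780/(-9643))/7 = (-780*(-1/9643))/7 = (⅐)*(780/9643) = 780/67501 ≈ 0.011555)
w = -39017/7 (w = 6 + (⅐)*(-39059) = 6 - 39059/7 = -39017/7 ≈ -5573.9)
-11282/w + (15059/Q + 6955/22586)/(-2674) = -11282/(-39017/7) + (15059/(780/67501) + 6955/22586)/(-2674) = -11282*(-7/39017) + (15059*(67501/780) + 6955*(1/22586))*(-1/2674) = 78974/39017 + (1016497559/780 + 6955/22586)*(-1/2674) = 78974/39017 + (11479309646237/8808540)*(-1/2674) = 78974/39017 - 11479309646237/23554035960 = -446028068031323989/919007821051320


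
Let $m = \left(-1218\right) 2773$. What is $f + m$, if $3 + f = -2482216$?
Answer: $-5859733$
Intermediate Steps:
$f = -2482219$ ($f = -3 - 2482216 = -2482219$)
$m = -3377514$
$f + m = -2482219 - 3377514 = -5859733$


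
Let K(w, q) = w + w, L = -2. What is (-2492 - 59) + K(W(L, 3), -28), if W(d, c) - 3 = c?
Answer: -2539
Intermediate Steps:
W(d, c) = 3 + c
K(w, q) = 2*w
(-2492 - 59) + K(W(L, 3), -28) = (-2492 - 59) + 2*(3 + 3) = -2551 + 2*6 = -2551 + 12 = -2539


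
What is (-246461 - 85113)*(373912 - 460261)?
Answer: 28631083326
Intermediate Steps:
(-246461 - 85113)*(373912 - 460261) = -331574*(-86349) = 28631083326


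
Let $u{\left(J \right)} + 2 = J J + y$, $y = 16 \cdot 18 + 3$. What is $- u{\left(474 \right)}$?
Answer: $-224965$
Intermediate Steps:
$y = 291$ ($y = 288 + 3 = 291$)
$u{\left(J \right)} = 289 + J^{2}$ ($u{\left(J \right)} = -2 + \left(J J + 291\right) = -2 + \left(J^{2} + 291\right) = -2 + \left(291 + J^{2}\right) = 289 + J^{2}$)
$- u{\left(474 \right)} = - (289 + 474^{2}) = - (289 + 224676) = \left(-1\right) 224965 = -224965$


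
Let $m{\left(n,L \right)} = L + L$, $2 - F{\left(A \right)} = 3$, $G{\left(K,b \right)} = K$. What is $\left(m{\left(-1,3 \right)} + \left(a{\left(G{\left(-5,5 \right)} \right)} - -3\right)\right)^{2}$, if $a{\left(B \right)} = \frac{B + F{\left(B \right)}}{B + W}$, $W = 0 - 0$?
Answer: $\frac{2601}{25} \approx 104.04$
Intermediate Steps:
$F{\left(A \right)} = -1$ ($F{\left(A \right)} = 2 - 3 = -1$)
$W = 0$ ($W = 0 + 0 = 0$)
$a{\left(B \right)} = \frac{-1 + B}{B}$ ($a{\left(B \right)} = \frac{B - 1}{B + 0} = \frac{-1 + B}{B}$)
$m{\left(n,L \right)} = 2 L$
$\left(m{\left(-1,3 \right)} + \left(a{\left(G{\left(-5,5 \right)} \right)} - -3\right)\right)^{2} = \left(2 \cdot 3 + \left(\frac{-1 - 5}{-5} - -3\right)\right)^{2} = \left(6 + \left(\left(- \frac{1}{5}\right) \left(-6\right) + 3\right)\right)^{2} = \left(6 + \left(\frac{6}{5} + 3\right)\right)^{2} = \left(6 + \frac{21}{5}\right)^{2} = \left(\frac{51}{5}\right)^{2} = \frac{2601}{25}$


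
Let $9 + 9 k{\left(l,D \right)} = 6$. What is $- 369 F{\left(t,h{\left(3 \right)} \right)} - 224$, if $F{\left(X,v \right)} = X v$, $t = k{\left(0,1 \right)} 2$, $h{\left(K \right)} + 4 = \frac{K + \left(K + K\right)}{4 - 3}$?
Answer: $1006$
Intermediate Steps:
$k{\left(l,D \right)} = - \frac{1}{3}$ ($k{\left(l,D \right)} = -1 + \frac{1}{9} \cdot 6 = -1 + \frac{2}{3} = - \frac{1}{3}$)
$h{\left(K \right)} = -4 + 3 K$ ($h{\left(K \right)} = -4 + \frac{K + \left(K + K\right)}{4 - 3} = -4 + \frac{K + 2 K}{1} = -4 + 3 K 1 = -4 + 3 K$)
$t = - \frac{2}{3}$ ($t = \left(- \frac{1}{3}\right) 2 = - \frac{2}{3} \approx -0.66667$)
$- 369 F{\left(t,h{\left(3 \right)} \right)} - 224 = - 369 \left(- \frac{2 \left(-4 + 3 \cdot 3\right)}{3}\right) - 224 = - 369 \left(- \frac{2 \left(-4 + 9\right)}{3}\right) - 224 = - 369 \left(\left(- \frac{2}{3}\right) 5\right) - 224 = \left(-369\right) \left(- \frac{10}{3}\right) - 224 = 1230 - 224 = 1006$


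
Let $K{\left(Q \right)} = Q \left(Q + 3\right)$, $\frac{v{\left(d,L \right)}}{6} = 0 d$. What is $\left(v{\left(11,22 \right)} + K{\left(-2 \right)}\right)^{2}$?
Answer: $4$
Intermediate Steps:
$v{\left(d,L \right)} = 0$ ($v{\left(d,L \right)} = 6 \cdot 0 d = 6 \cdot 0 = 0$)
$K{\left(Q \right)} = Q \left(3 + Q\right)$
$\left(v{\left(11,22 \right)} + K{\left(-2 \right)}\right)^{2} = \left(0 - 2 \left(3 - 2\right)\right)^{2} = \left(0 - 2\right)^{2} = \left(-2\right)^{2} = 4$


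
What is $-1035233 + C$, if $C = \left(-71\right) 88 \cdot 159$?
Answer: $-2028665$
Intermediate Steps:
$C = -993432$ ($C = \left(-6248\right) 159 = -993432$)
$-1035233 + C = -1035233 - 993432 = -2028665$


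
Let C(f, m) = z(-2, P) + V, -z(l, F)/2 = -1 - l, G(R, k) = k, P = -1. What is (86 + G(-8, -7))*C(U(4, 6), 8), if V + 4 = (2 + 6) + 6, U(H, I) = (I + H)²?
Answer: 632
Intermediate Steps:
U(H, I) = (H + I)²
z(l, F) = 2 + 2*l (z(l, F) = -2*(-1 - l) = 2 + 2*l)
V = 10 (V = -4 + ((2 + 6) + 6) = -4 + (8 + 6) = -4 + 14 = 10)
C(f, m) = 8 (C(f, m) = (2 + 2*(-2)) + 10 = (2 - 4) + 10 = -2 + 10 = 8)
(86 + G(-8, -7))*C(U(4, 6), 8) = (86 - 7)*8 = 79*8 = 632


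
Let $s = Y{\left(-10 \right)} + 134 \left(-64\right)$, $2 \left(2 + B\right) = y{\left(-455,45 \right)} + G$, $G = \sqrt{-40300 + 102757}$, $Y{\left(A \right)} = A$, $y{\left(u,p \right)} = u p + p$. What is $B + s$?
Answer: $-18803 + \frac{\sqrt{62457}}{2} \approx -18678.0$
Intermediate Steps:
$y{\left(u,p \right)} = p + p u$ ($y{\left(u,p \right)} = p u + p = p + p u$)
$G = \sqrt{62457} \approx 249.91$
$B = -10217 + \frac{\sqrt{62457}}{2}$ ($B = -2 + \frac{45 \left(1 - 455\right) + \sqrt{62457}}{2} = -2 + \frac{45 \left(-454\right) + \sqrt{62457}}{2} = -2 + \frac{-20430 + \sqrt{62457}}{2} = -2 - \left(10215 - \frac{\sqrt{62457}}{2}\right) = -10217 + \frac{\sqrt{62457}}{2} \approx -10092.0$)
$s = -8586$ ($s = -10 + 134 \left(-64\right) = -10 - 8576 = -8586$)
$B + s = \left(-10217 + \frac{\sqrt{62457}}{2}\right) - 8586 = -18803 + \frac{\sqrt{62457}}{2}$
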